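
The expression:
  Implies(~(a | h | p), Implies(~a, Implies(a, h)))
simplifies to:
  True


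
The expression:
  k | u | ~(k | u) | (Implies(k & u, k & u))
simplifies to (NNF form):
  True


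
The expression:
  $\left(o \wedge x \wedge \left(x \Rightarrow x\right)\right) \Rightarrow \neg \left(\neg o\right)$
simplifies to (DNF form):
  $\text{True}$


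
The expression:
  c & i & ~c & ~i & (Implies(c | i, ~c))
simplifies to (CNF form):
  False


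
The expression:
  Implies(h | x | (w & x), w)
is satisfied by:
  {w: True, h: False, x: False}
  {x: True, w: True, h: False}
  {w: True, h: True, x: False}
  {x: True, w: True, h: True}
  {x: False, h: False, w: False}


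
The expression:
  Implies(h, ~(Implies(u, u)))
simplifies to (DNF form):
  ~h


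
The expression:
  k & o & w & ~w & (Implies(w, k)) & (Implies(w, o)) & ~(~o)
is never true.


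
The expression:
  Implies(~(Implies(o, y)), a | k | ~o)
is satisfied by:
  {a: True, y: True, k: True, o: False}
  {a: True, y: True, o: False, k: False}
  {a: True, k: True, o: False, y: False}
  {a: True, o: False, k: False, y: False}
  {y: True, k: True, o: False, a: False}
  {y: True, o: False, k: False, a: False}
  {k: True, y: False, o: False, a: False}
  {y: False, o: False, k: False, a: False}
  {y: True, a: True, o: True, k: True}
  {y: True, a: True, o: True, k: False}
  {a: True, o: True, k: True, y: False}
  {a: True, o: True, y: False, k: False}
  {k: True, o: True, y: True, a: False}
  {o: True, y: True, a: False, k: False}
  {o: True, k: True, a: False, y: False}


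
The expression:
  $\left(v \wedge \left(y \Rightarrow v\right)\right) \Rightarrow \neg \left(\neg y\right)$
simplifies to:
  $y \vee \neg v$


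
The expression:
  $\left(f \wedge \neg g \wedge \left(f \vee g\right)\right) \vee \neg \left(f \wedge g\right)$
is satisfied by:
  {g: False, f: False}
  {f: True, g: False}
  {g: True, f: False}


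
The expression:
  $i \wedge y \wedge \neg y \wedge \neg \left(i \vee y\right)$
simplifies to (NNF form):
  $\text{False}$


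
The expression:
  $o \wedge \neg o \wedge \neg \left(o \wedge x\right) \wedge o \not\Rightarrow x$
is never true.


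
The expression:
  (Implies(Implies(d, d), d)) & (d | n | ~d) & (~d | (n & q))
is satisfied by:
  {d: True, q: True, n: True}


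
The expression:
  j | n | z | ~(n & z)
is always true.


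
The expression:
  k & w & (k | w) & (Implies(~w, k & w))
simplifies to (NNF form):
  k & w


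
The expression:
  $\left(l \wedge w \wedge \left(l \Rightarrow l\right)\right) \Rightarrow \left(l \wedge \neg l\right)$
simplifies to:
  $\neg l \vee \neg w$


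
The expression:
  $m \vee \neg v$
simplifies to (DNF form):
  $m \vee \neg v$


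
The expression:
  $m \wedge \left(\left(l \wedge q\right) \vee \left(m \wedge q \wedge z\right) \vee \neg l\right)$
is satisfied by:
  {m: True, q: True, l: False}
  {m: True, l: False, q: False}
  {m: True, q: True, l: True}


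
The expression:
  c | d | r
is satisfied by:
  {r: True, d: True, c: True}
  {r: True, d: True, c: False}
  {r: True, c: True, d: False}
  {r: True, c: False, d: False}
  {d: True, c: True, r: False}
  {d: True, c: False, r: False}
  {c: True, d: False, r: False}


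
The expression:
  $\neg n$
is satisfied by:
  {n: False}


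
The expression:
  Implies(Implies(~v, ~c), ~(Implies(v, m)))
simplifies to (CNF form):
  (c | v) & (c | ~m) & (v | ~v) & (~m | ~v)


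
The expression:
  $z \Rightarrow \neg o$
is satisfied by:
  {o: False, z: False}
  {z: True, o: False}
  {o: True, z: False}


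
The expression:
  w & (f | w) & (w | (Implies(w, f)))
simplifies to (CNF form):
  w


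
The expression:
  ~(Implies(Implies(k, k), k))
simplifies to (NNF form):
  ~k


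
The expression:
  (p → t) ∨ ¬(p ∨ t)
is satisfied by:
  {t: True, p: False}
  {p: False, t: False}
  {p: True, t: True}


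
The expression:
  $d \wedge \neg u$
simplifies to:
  $d \wedge \neg u$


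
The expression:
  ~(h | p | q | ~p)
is never true.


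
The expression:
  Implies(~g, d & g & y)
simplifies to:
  g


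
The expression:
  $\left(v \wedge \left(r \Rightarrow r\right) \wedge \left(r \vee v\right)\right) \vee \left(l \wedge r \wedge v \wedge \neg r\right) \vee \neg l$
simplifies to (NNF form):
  $v \vee \neg l$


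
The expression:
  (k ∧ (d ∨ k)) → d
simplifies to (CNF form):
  d ∨ ¬k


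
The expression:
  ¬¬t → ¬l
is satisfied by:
  {l: False, t: False}
  {t: True, l: False}
  {l: True, t: False}


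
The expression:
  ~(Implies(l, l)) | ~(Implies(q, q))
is never true.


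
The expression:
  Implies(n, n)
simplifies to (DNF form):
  True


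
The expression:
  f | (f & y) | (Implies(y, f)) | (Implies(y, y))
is always true.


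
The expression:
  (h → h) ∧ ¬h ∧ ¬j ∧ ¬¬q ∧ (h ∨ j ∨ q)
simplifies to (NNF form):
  q ∧ ¬h ∧ ¬j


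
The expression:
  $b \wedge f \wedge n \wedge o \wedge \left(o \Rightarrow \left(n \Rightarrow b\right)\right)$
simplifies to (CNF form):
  $b \wedge f \wedge n \wedge o$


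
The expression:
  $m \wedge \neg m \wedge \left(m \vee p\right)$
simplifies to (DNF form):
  $\text{False}$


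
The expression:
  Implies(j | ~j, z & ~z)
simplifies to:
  False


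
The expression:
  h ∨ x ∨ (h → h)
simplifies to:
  True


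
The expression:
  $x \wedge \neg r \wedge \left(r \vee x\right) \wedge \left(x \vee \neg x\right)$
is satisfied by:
  {x: True, r: False}


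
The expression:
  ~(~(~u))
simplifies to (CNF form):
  ~u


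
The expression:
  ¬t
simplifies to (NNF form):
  ¬t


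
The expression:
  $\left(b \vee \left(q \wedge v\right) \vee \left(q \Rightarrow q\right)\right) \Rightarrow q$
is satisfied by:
  {q: True}


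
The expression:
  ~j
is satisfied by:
  {j: False}


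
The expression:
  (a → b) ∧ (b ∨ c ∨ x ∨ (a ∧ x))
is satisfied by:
  {b: True, x: True, c: True, a: False}
  {b: True, x: True, c: False, a: False}
  {b: True, c: True, x: False, a: False}
  {b: True, c: False, x: False, a: False}
  {b: True, a: True, x: True, c: True}
  {b: True, a: True, x: True, c: False}
  {b: True, a: True, x: False, c: True}
  {b: True, a: True, x: False, c: False}
  {x: True, c: True, b: False, a: False}
  {x: True, b: False, c: False, a: False}
  {c: True, b: False, x: False, a: False}


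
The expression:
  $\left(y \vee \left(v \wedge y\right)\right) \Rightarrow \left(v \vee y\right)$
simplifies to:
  $\text{True}$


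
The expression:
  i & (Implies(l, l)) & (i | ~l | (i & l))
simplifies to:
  i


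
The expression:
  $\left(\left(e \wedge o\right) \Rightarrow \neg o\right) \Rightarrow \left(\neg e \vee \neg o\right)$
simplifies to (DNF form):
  $\text{True}$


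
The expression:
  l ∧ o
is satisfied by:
  {o: True, l: True}


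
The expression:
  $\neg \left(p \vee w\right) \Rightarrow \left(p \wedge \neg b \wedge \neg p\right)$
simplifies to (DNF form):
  $p \vee w$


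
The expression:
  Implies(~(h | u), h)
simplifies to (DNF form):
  h | u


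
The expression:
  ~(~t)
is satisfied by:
  {t: True}


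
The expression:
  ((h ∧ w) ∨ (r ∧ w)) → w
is always true.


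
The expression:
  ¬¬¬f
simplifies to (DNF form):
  ¬f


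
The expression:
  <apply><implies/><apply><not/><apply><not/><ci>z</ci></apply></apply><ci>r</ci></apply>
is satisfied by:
  {r: True, z: False}
  {z: False, r: False}
  {z: True, r: True}


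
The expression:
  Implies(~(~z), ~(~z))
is always true.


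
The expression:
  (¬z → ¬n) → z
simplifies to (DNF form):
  n ∨ z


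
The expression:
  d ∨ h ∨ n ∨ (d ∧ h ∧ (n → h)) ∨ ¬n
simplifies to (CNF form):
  True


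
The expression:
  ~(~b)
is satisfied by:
  {b: True}


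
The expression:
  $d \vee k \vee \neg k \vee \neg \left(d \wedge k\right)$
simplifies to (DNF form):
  $\text{True}$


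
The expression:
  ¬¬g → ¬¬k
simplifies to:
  k ∨ ¬g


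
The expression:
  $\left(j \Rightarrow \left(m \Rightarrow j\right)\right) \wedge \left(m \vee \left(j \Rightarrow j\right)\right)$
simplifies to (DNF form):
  $\text{True}$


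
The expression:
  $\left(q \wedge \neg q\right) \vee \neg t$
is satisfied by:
  {t: False}


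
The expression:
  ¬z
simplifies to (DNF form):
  ¬z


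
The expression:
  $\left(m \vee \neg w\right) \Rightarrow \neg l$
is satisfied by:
  {w: True, l: False, m: False}
  {w: False, l: False, m: False}
  {m: True, w: True, l: False}
  {m: True, w: False, l: False}
  {l: True, w: True, m: False}


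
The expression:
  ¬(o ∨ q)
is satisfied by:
  {q: False, o: False}


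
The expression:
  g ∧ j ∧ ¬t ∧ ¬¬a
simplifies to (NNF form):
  a ∧ g ∧ j ∧ ¬t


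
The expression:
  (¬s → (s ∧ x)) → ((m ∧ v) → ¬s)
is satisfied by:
  {s: False, m: False, v: False}
  {v: True, s: False, m: False}
  {m: True, s: False, v: False}
  {v: True, m: True, s: False}
  {s: True, v: False, m: False}
  {v: True, s: True, m: False}
  {m: True, s: True, v: False}


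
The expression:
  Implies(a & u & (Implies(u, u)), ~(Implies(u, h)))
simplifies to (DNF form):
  ~a | ~h | ~u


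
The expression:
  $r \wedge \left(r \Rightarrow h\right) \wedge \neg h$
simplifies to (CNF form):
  $\text{False}$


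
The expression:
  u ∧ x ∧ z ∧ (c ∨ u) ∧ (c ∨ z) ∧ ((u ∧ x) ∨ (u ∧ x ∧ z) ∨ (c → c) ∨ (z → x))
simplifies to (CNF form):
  u ∧ x ∧ z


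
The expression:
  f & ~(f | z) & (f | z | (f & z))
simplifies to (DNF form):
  False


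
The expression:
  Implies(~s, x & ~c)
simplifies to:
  s | (x & ~c)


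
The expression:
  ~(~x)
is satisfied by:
  {x: True}


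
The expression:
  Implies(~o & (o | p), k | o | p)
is always true.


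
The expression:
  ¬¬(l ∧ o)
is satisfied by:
  {o: True, l: True}


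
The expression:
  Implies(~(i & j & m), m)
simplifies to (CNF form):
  m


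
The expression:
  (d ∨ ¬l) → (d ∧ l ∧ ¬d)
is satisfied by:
  {l: True, d: False}


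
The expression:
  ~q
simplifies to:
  ~q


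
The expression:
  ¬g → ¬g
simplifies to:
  True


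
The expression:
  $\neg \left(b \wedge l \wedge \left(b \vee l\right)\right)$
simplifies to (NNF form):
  $\neg b \vee \neg l$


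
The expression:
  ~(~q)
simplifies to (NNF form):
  q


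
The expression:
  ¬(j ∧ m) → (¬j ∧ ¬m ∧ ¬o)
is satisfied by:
  {j: True, m: True, o: False}
  {o: True, j: True, m: True}
  {o: False, m: False, j: False}


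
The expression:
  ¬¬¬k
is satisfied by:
  {k: False}


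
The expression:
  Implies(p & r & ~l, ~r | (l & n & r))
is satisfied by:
  {l: True, p: False, r: False}
  {p: False, r: False, l: False}
  {r: True, l: True, p: False}
  {r: True, p: False, l: False}
  {l: True, p: True, r: False}
  {p: True, l: False, r: False}
  {r: True, p: True, l: True}


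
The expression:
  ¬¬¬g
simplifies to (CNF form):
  ¬g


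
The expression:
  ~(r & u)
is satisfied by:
  {u: False, r: False}
  {r: True, u: False}
  {u: True, r: False}


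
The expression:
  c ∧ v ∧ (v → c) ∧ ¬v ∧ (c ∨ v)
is never true.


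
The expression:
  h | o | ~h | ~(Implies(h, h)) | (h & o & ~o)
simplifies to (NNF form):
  True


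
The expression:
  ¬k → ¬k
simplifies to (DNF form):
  True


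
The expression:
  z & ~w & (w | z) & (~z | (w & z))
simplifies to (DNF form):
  False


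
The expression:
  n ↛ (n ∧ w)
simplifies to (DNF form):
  n ∧ ¬w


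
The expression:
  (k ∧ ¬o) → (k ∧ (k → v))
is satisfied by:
  {o: True, v: True, k: False}
  {o: True, k: False, v: False}
  {v: True, k: False, o: False}
  {v: False, k: False, o: False}
  {o: True, v: True, k: True}
  {o: True, k: True, v: False}
  {v: True, k: True, o: False}


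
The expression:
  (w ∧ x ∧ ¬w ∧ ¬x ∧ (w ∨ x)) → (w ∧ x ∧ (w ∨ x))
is always true.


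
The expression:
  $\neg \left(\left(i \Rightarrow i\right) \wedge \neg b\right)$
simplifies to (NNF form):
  $b$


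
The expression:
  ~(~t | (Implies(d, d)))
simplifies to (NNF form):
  False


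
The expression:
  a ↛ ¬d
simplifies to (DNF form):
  a ∧ d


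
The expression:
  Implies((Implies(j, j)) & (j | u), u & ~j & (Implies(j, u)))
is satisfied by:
  {j: False}


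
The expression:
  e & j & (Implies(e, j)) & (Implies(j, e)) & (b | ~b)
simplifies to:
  e & j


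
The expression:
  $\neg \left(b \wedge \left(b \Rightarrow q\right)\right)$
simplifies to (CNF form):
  $\neg b \vee \neg q$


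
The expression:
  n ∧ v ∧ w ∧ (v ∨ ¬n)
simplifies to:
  n ∧ v ∧ w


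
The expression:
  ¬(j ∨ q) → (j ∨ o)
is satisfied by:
  {j: True, q: True, o: True}
  {j: True, q: True, o: False}
  {j: True, o: True, q: False}
  {j: True, o: False, q: False}
  {q: True, o: True, j: False}
  {q: True, o: False, j: False}
  {o: True, q: False, j: False}


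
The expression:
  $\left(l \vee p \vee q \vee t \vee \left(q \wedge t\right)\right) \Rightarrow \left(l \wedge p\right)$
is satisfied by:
  {p: True, l: True, q: False, t: False}
  {p: True, l: True, t: True, q: False}
  {p: True, l: True, q: True, t: False}
  {p: True, l: True, t: True, q: True}
  {p: False, q: False, t: False, l: False}


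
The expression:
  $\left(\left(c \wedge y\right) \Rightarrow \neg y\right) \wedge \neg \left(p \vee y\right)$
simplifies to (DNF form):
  $\neg p \wedge \neg y$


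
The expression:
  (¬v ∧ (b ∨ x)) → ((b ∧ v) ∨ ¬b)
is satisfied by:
  {v: True, b: False}
  {b: False, v: False}
  {b: True, v: True}


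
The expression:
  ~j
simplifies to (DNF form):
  ~j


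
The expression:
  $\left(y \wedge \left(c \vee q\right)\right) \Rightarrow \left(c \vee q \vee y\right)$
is always true.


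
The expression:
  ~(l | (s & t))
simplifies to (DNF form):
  (~l & ~s) | (~l & ~t)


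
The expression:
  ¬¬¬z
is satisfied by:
  {z: False}


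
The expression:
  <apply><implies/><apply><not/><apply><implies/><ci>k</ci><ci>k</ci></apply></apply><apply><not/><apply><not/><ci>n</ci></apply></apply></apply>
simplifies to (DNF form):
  <true/>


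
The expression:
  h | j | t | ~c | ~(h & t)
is always true.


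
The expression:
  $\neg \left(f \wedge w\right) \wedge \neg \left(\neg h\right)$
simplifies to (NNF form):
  $h \wedge \left(\neg f \vee \neg w\right)$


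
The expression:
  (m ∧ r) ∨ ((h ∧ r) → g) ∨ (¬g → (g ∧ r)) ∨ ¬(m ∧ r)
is always true.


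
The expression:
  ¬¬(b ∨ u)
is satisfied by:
  {b: True, u: True}
  {b: True, u: False}
  {u: True, b: False}


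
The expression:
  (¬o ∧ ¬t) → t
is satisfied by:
  {t: True, o: True}
  {t: True, o: False}
  {o: True, t: False}


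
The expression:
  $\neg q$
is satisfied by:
  {q: False}


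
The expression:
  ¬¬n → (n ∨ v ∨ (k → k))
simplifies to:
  True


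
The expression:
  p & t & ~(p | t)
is never true.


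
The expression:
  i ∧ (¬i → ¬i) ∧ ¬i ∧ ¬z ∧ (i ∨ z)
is never true.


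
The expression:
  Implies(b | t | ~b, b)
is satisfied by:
  {b: True}


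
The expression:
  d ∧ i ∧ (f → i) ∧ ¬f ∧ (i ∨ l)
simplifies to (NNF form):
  d ∧ i ∧ ¬f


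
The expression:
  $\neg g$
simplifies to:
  $\neg g$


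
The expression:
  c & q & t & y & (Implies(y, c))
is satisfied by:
  {t: True, c: True, y: True, q: True}


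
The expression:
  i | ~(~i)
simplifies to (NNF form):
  i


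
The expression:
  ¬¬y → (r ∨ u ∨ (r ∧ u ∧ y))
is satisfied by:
  {r: True, u: True, y: False}
  {r: True, u: False, y: False}
  {u: True, r: False, y: False}
  {r: False, u: False, y: False}
  {r: True, y: True, u: True}
  {r: True, y: True, u: False}
  {y: True, u: True, r: False}


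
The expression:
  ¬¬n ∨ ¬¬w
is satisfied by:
  {n: True, w: True}
  {n: True, w: False}
  {w: True, n: False}


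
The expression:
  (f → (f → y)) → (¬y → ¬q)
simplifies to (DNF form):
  f ∨ y ∨ ¬q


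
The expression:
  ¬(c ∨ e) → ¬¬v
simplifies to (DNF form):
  c ∨ e ∨ v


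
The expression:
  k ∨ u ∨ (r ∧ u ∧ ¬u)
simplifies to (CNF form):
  k ∨ u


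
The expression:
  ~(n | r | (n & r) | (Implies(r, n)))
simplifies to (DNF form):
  False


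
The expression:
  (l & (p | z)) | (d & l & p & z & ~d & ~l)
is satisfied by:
  {z: True, p: True, l: True}
  {z: True, l: True, p: False}
  {p: True, l: True, z: False}


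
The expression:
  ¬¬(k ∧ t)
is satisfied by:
  {t: True, k: True}


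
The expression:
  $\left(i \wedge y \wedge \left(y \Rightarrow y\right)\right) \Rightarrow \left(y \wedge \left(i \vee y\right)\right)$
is always true.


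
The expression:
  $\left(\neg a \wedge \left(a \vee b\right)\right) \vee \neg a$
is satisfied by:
  {a: False}


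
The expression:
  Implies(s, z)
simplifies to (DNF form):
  z | ~s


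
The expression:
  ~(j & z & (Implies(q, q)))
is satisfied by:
  {z: False, j: False}
  {j: True, z: False}
  {z: True, j: False}


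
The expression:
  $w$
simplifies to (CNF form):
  $w$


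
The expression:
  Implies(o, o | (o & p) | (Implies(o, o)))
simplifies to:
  True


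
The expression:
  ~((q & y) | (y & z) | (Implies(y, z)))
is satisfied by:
  {y: True, q: False, z: False}


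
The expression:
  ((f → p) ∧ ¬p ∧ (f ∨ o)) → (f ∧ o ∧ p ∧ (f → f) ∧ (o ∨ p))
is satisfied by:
  {p: True, f: True, o: False}
  {p: True, f: False, o: False}
  {f: True, p: False, o: False}
  {p: False, f: False, o: False}
  {o: True, p: True, f: True}
  {o: True, p: True, f: False}
  {o: True, f: True, p: False}


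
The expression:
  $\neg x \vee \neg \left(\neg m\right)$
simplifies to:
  $m \vee \neg x$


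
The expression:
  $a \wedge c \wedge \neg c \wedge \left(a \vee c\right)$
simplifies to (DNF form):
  $\text{False}$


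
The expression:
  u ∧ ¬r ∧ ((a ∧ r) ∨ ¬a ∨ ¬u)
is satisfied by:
  {u: True, r: False, a: False}


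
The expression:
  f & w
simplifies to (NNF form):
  f & w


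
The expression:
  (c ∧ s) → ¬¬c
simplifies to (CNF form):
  True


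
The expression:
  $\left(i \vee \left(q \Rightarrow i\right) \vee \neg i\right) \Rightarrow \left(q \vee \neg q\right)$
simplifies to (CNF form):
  $\text{True}$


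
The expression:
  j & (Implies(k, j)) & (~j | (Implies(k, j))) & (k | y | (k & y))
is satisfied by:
  {y: True, k: True, j: True}
  {y: True, j: True, k: False}
  {k: True, j: True, y: False}


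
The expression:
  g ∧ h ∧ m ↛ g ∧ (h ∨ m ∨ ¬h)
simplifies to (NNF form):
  False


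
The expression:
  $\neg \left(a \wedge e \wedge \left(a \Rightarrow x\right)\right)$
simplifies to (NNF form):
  $\neg a \vee \neg e \vee \neg x$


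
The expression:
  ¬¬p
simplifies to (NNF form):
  p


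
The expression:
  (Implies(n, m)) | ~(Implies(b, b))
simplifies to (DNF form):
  m | ~n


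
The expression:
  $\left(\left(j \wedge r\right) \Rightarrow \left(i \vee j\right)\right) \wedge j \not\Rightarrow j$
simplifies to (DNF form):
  $\text{False}$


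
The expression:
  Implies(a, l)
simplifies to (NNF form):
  l | ~a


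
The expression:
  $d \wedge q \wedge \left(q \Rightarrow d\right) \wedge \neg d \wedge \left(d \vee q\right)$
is never true.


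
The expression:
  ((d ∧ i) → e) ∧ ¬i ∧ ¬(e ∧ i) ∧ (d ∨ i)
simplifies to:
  d ∧ ¬i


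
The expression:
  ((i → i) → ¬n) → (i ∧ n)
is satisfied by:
  {n: True}


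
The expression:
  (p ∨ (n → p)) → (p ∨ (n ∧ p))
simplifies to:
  n ∨ p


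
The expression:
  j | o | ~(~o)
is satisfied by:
  {o: True, j: True}
  {o: True, j: False}
  {j: True, o: False}


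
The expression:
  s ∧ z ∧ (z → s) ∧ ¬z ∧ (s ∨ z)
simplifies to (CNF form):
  False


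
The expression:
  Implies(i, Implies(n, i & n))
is always true.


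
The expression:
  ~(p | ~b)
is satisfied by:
  {b: True, p: False}


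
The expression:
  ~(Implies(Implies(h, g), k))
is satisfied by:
  {g: True, h: False, k: False}
  {h: False, k: False, g: False}
  {g: True, h: True, k: False}


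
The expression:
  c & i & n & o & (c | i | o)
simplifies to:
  c & i & n & o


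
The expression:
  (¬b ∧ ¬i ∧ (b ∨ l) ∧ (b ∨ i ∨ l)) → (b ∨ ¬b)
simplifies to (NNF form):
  True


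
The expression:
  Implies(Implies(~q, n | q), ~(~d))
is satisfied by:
  {d: True, q: False, n: False}
  {n: True, d: True, q: False}
  {d: True, q: True, n: False}
  {n: True, d: True, q: True}
  {n: False, q: False, d: False}


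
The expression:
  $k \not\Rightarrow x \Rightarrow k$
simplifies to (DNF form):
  $\text{True}$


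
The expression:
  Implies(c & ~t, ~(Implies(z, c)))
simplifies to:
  t | ~c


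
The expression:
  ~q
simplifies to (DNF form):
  ~q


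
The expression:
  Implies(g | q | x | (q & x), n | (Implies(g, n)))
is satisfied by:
  {n: True, g: False}
  {g: False, n: False}
  {g: True, n: True}


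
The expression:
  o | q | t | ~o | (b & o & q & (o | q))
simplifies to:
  True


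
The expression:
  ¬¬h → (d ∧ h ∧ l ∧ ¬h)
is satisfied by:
  {h: False}


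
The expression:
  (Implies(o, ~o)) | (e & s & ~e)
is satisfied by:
  {o: False}


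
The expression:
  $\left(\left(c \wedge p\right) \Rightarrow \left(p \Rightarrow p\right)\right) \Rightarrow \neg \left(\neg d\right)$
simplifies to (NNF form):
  $d$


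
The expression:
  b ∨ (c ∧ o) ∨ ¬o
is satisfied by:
  {b: True, c: True, o: False}
  {b: True, o: False, c: False}
  {c: True, o: False, b: False}
  {c: False, o: False, b: False}
  {b: True, c: True, o: True}
  {b: True, o: True, c: False}
  {c: True, o: True, b: False}


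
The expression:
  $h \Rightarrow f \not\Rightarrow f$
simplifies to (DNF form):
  $\neg h$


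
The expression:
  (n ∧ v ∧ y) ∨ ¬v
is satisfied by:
  {n: True, y: True, v: False}
  {n: True, y: False, v: False}
  {y: True, n: False, v: False}
  {n: False, y: False, v: False}
  {n: True, v: True, y: True}


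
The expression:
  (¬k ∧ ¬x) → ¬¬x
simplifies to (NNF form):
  k ∨ x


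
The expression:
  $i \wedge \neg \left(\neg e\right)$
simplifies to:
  $e \wedge i$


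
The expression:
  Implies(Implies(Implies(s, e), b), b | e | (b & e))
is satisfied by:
  {b: True, e: True, s: False}
  {b: True, s: False, e: False}
  {e: True, s: False, b: False}
  {e: False, s: False, b: False}
  {b: True, e: True, s: True}
  {b: True, s: True, e: False}
  {e: True, s: True, b: False}


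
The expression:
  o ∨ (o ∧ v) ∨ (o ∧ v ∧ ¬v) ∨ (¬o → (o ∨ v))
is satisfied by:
  {o: True, v: True}
  {o: True, v: False}
  {v: True, o: False}


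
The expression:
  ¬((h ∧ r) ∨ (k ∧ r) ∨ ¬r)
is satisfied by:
  {r: True, h: False, k: False}


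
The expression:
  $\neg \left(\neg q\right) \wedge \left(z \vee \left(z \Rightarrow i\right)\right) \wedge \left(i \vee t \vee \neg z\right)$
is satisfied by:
  {i: True, t: True, q: True, z: False}
  {i: True, q: True, z: False, t: False}
  {t: True, q: True, z: False, i: False}
  {q: True, t: False, z: False, i: False}
  {i: True, z: True, q: True, t: True}
  {i: True, z: True, q: True, t: False}
  {z: True, q: True, t: True, i: False}


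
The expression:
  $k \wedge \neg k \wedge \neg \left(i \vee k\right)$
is never true.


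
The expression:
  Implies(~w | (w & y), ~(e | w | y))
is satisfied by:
  {w: True, y: False, e: False}
  {y: False, e: False, w: False}
  {w: True, e: True, y: False}


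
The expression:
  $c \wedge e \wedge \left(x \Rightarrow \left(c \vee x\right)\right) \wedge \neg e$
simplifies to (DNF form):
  $\text{False}$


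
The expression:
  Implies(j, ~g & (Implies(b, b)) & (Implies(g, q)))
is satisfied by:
  {g: False, j: False}
  {j: True, g: False}
  {g: True, j: False}


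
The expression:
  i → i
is always true.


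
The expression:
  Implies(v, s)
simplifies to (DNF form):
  s | ~v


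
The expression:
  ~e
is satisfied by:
  {e: False}


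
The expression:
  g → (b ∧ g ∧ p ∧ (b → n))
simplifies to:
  (b ∧ n ∧ p) ∨ ¬g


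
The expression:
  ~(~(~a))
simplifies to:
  ~a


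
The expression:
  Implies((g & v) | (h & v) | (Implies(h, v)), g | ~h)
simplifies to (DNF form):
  g | ~h | ~v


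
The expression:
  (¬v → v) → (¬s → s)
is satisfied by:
  {s: True, v: False}
  {v: False, s: False}
  {v: True, s: True}


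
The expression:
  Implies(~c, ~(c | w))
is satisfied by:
  {c: True, w: False}
  {w: False, c: False}
  {w: True, c: True}


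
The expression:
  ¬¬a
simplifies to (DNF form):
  a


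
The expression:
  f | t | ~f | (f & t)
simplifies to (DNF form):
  True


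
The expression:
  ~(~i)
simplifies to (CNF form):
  i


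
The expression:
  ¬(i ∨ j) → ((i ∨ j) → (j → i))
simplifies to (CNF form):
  True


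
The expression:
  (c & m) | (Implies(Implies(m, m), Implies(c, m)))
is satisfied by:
  {m: True, c: False}
  {c: False, m: False}
  {c: True, m: True}


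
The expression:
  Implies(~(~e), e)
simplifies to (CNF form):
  True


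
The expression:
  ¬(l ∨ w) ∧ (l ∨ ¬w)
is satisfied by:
  {w: False, l: False}


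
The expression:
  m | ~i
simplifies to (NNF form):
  m | ~i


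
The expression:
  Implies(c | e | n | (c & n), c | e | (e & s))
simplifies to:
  c | e | ~n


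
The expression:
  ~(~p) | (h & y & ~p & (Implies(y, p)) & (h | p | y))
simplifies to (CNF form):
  p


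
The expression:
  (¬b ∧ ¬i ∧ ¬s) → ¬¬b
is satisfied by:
  {i: True, b: True, s: True}
  {i: True, b: True, s: False}
  {i: True, s: True, b: False}
  {i: True, s: False, b: False}
  {b: True, s: True, i: False}
  {b: True, s: False, i: False}
  {s: True, b: False, i: False}


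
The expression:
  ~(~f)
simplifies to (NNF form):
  f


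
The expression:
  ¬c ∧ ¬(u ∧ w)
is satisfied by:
  {w: False, c: False, u: False}
  {u: True, w: False, c: False}
  {w: True, u: False, c: False}


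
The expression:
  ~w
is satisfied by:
  {w: False}


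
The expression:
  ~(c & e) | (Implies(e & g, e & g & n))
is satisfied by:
  {n: True, g: False, c: False, e: False}
  {n: False, g: False, c: False, e: False}
  {e: True, n: True, g: False, c: False}
  {e: True, n: False, g: False, c: False}
  {n: True, c: True, e: False, g: False}
  {c: True, e: False, g: False, n: False}
  {e: True, c: True, n: True, g: False}
  {e: True, c: True, n: False, g: False}
  {n: True, g: True, e: False, c: False}
  {g: True, e: False, c: False, n: False}
  {n: True, e: True, g: True, c: False}
  {e: True, g: True, n: False, c: False}
  {n: True, c: True, g: True, e: False}
  {c: True, g: True, e: False, n: False}
  {e: True, c: True, g: True, n: True}


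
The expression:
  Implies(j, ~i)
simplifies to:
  ~i | ~j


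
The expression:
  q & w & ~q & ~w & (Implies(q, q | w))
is never true.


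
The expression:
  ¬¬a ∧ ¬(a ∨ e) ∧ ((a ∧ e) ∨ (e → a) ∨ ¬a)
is never true.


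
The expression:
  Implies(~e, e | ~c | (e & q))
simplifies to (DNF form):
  e | ~c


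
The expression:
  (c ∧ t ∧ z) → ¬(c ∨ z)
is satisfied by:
  {c: False, t: False, z: False}
  {z: True, c: False, t: False}
  {t: True, c: False, z: False}
  {z: True, t: True, c: False}
  {c: True, z: False, t: False}
  {z: True, c: True, t: False}
  {t: True, c: True, z: False}


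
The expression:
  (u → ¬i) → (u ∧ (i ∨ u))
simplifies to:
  u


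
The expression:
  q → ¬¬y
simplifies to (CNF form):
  y ∨ ¬q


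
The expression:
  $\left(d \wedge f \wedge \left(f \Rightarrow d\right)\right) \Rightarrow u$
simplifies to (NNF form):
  $u \vee \neg d \vee \neg f$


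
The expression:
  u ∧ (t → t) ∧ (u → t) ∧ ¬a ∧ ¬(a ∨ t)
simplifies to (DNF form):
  False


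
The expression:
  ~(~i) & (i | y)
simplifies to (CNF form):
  i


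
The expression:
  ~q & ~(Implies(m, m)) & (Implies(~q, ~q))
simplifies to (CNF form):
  False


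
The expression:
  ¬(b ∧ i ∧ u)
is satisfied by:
  {u: False, b: False, i: False}
  {i: True, u: False, b: False}
  {b: True, u: False, i: False}
  {i: True, b: True, u: False}
  {u: True, i: False, b: False}
  {i: True, u: True, b: False}
  {b: True, u: True, i: False}


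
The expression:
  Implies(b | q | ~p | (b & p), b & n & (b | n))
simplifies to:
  (b | p) & (b | ~q) & (n | ~b)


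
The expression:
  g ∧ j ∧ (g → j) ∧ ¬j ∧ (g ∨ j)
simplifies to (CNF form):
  False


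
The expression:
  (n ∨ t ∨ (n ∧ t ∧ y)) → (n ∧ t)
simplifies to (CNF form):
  (n ∨ ¬n) ∧ (n ∨ ¬t) ∧ (t ∨ ¬n) ∧ (t ∨ ¬t)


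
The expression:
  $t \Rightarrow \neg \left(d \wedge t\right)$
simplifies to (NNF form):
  $\neg d \vee \neg t$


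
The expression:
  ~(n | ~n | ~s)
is never true.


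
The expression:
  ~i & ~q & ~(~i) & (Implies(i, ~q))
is never true.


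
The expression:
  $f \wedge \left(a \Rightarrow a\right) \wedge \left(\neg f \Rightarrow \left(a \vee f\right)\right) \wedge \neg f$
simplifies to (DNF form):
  $\text{False}$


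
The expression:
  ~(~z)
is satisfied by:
  {z: True}


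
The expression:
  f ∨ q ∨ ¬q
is always true.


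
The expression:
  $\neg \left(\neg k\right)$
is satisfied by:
  {k: True}


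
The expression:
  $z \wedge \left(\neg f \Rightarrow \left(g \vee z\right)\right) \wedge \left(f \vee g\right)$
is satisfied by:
  {z: True, g: True, f: True}
  {z: True, g: True, f: False}
  {z: True, f: True, g: False}


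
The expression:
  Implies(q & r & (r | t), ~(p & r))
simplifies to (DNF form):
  ~p | ~q | ~r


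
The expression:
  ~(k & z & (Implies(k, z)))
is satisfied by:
  {k: False, z: False}
  {z: True, k: False}
  {k: True, z: False}


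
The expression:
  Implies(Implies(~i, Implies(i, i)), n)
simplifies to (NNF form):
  n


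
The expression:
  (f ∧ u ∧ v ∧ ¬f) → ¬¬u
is always true.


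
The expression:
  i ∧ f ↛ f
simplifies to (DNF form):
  False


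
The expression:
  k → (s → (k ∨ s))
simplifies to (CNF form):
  True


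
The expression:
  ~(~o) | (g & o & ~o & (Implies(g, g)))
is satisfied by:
  {o: True}


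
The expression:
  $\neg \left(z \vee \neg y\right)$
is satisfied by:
  {y: True, z: False}


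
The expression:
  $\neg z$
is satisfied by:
  {z: False}


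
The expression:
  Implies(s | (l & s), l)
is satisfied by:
  {l: True, s: False}
  {s: False, l: False}
  {s: True, l: True}


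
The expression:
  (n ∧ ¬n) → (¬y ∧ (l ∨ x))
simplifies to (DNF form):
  True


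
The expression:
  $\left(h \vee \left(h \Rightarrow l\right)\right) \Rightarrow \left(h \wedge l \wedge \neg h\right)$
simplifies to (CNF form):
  $\text{False}$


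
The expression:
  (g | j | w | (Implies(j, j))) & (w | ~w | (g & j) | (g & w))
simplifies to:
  True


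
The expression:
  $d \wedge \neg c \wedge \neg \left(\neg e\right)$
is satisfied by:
  {e: True, d: True, c: False}


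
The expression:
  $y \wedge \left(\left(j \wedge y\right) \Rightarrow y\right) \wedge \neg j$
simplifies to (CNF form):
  $y \wedge \neg j$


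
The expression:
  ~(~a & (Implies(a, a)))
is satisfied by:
  {a: True}


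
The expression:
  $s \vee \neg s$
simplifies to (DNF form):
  $\text{True}$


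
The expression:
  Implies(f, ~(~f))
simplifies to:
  True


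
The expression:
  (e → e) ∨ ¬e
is always true.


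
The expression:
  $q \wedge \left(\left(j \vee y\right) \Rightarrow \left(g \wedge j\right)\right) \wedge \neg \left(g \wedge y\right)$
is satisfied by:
  {g: True, q: True, y: False, j: False}
  {q: True, g: False, y: False, j: False}
  {j: True, g: True, q: True, y: False}


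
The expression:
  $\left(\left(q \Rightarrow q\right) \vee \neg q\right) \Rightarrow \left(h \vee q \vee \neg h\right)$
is always true.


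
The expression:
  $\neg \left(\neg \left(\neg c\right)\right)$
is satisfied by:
  {c: False}


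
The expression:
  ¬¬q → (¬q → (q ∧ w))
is always true.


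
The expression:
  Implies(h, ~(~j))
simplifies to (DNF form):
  j | ~h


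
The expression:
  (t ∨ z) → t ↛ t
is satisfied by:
  {z: False, t: False}


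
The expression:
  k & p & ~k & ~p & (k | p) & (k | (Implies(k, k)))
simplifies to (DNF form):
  False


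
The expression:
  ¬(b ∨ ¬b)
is never true.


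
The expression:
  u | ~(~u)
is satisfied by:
  {u: True}


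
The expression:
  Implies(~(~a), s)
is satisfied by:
  {s: True, a: False}
  {a: False, s: False}
  {a: True, s: True}


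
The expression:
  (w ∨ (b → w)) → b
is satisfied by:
  {b: True}


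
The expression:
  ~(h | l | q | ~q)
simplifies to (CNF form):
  False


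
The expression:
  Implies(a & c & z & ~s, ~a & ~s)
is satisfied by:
  {s: True, z: False, a: False, c: False}
  {s: False, z: False, a: False, c: False}
  {c: True, s: True, z: False, a: False}
  {c: True, s: False, z: False, a: False}
  {a: True, s: True, z: False, c: False}
  {a: True, s: False, z: False, c: False}
  {c: True, a: True, s: True, z: False}
  {c: True, a: True, s: False, z: False}
  {z: True, s: True, c: False, a: False}
  {z: True, s: False, c: False, a: False}
  {c: True, z: True, s: True, a: False}
  {c: True, z: True, s: False, a: False}
  {a: True, z: True, s: True, c: False}
  {a: True, z: True, s: False, c: False}
  {a: True, z: True, c: True, s: True}


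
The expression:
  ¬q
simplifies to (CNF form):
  ¬q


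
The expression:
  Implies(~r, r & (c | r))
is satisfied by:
  {r: True}


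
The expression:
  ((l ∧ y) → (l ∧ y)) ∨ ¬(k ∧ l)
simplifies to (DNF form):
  True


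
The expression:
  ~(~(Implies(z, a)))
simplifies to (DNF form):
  a | ~z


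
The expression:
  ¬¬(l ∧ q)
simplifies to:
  l ∧ q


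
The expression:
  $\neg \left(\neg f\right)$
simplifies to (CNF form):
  $f$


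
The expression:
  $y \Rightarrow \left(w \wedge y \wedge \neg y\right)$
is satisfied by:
  {y: False}


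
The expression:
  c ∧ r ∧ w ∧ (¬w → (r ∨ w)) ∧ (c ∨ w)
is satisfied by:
  {r: True, c: True, w: True}


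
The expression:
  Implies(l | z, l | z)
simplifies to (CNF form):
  True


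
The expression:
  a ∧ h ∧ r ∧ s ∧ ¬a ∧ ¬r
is never true.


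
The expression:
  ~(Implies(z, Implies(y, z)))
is never true.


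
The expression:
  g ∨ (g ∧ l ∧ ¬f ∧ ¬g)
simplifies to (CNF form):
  g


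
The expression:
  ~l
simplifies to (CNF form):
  ~l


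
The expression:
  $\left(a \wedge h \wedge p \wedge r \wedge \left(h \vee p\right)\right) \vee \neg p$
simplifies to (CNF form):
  $\left(a \vee \neg p\right) \wedge \left(h \vee \neg p\right) \wedge \left(r \vee \neg p\right)$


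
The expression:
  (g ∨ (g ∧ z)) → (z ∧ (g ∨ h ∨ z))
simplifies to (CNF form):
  z ∨ ¬g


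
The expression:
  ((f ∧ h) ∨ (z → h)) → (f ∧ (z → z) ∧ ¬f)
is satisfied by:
  {z: True, h: False}


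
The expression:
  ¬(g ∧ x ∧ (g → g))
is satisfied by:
  {g: False, x: False}
  {x: True, g: False}
  {g: True, x: False}


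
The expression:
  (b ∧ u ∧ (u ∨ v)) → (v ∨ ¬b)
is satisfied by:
  {v: True, u: False, b: False}
  {u: False, b: False, v: False}
  {b: True, v: True, u: False}
  {b: True, u: False, v: False}
  {v: True, u: True, b: False}
  {u: True, v: False, b: False}
  {b: True, u: True, v: True}


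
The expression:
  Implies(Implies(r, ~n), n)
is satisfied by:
  {n: True}


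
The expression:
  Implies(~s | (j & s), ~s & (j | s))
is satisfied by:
  {s: True, j: False}
  {j: True, s: False}


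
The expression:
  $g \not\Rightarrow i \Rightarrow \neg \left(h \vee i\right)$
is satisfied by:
  {i: True, h: False, g: False}
  {h: False, g: False, i: False}
  {i: True, g: True, h: False}
  {g: True, h: False, i: False}
  {i: True, h: True, g: False}
  {h: True, i: False, g: False}
  {i: True, g: True, h: True}


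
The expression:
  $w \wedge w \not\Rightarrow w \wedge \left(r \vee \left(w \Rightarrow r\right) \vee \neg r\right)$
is never true.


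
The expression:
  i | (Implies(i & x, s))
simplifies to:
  True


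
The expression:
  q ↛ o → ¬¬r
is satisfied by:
  {r: True, o: True, q: False}
  {r: True, q: False, o: False}
  {o: True, q: False, r: False}
  {o: False, q: False, r: False}
  {r: True, o: True, q: True}
  {r: True, q: True, o: False}
  {o: True, q: True, r: False}


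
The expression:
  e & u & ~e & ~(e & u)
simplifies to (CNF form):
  False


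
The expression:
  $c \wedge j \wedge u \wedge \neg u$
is never true.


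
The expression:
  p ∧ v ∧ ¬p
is never true.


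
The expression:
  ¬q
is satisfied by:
  {q: False}


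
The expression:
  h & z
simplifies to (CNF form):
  h & z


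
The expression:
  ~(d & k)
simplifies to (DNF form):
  ~d | ~k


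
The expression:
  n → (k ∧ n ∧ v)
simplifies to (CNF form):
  (k ∨ ¬n) ∧ (v ∨ ¬n)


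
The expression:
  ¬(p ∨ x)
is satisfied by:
  {x: False, p: False}


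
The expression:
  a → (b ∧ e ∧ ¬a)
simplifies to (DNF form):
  ¬a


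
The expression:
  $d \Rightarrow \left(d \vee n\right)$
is always true.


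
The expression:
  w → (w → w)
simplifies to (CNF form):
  True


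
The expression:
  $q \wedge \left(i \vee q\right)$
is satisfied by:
  {q: True}


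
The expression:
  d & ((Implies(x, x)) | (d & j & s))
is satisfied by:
  {d: True}


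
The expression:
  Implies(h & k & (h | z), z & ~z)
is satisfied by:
  {h: False, k: False}
  {k: True, h: False}
  {h: True, k: False}


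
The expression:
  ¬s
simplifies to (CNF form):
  ¬s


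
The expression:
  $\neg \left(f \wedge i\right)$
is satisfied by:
  {i: False, f: False}
  {f: True, i: False}
  {i: True, f: False}


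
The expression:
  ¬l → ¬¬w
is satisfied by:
  {l: True, w: True}
  {l: True, w: False}
  {w: True, l: False}


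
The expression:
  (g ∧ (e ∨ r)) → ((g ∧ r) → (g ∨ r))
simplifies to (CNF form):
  True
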